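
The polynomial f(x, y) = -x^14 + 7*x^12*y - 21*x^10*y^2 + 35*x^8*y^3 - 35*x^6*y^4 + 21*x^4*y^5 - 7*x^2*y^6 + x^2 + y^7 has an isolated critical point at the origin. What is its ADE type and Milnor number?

The Hessian of f at 0 is [[2, 0], [0, 0]] with rank 1, so corank 1. A Groebner basis of the Jacobian ideal J(f) in C{x,y} is {y^6, x}; counting standard monomials gives mu = 6. Corank 1: A-series; mu = 6 gives A_6.

Type A_6, Milnor number mu = 6.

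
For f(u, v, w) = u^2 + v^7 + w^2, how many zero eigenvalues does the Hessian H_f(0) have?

The Hessian at 0 is [[2, 0, 0], [0, 0, 0], [0, 0, 2]] of rank 2; hence corank 1.

1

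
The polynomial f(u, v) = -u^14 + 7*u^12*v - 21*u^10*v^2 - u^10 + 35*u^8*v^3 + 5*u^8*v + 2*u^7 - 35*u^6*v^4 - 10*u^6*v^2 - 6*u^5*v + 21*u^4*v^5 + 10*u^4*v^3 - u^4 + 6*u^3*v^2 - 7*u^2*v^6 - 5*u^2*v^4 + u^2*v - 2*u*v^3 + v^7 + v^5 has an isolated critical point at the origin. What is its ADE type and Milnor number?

The Hessian of f at 0 has rank 0. Corank 2; j^3 = u^2*v has shape L^2 M (L != M), so D-series; mu = 8 gives D_8.

Type D8, Milnor number mu = 8.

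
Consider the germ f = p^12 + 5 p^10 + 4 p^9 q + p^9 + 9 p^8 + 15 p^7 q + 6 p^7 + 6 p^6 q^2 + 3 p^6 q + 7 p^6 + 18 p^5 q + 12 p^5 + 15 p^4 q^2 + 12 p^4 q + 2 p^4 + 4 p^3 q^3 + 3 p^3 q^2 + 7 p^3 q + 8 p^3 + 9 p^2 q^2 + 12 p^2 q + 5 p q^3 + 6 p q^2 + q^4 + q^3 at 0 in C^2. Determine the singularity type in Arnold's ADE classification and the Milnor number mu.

The Hessian of f at 0 has rank 0. Corank 2; j^3 = (2*p + q)^3 is a perfect cube, so E-series; the 4-jet and mu = 7 give E_7.

Type E7, Milnor number mu = 7.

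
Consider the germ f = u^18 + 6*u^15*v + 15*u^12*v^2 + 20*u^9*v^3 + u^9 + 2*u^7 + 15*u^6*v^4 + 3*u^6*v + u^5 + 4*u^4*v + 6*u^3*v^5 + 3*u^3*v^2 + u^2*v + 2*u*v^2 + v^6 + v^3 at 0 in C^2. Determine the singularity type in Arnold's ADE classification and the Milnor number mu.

Type D7, Milnor number mu = 7.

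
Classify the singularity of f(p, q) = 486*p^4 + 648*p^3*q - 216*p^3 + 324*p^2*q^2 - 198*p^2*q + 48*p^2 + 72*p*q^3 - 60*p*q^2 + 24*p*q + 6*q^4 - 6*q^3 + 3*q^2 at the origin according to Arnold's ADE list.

A_3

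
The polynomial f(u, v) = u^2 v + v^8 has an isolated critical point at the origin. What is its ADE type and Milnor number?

Type D_{9}, Milnor number mu = 9.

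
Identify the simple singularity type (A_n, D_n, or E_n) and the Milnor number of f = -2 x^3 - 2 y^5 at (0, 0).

The Hessian of f at 0 is [[0, 0], [0, 0]] with rank 0, so corank 2. A Groebner basis of the Jacobian ideal J(f) in C{x,y} is {y^4, x^2}; counting standard monomials gives mu = 8. Corank 2; j^3 = -2*x^3 is a perfect cube, so E-series; the 5-jet and mu = 8 give E_8.

Type E_8, Milnor number mu = 8.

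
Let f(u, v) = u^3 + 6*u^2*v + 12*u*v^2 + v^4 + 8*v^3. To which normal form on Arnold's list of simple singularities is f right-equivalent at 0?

E6

The Hessian of f at 0 has rank 0. Corank 2; j^3 = (u + 2*v)^3 is a perfect cube, so E-series; the 4-jet and mu = 6 give E_6.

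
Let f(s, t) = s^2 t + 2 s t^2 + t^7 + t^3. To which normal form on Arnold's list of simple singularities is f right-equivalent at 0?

D_8

The Hessian of f at 0 has rank 0. Corank 2; j^3 = t*(s + t)^2 has shape L^2 M (L != M), so D-series; mu = 8 gives D_8.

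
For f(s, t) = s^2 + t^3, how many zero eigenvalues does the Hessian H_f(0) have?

1

The Hessian at 0 is [[2, 0], [0, 0]] of rank 1; hence corank 1.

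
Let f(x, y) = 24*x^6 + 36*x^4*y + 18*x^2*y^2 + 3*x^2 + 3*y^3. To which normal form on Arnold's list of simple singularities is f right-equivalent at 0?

A_{2}

The Hessian of f at 0 is [[6, 0], [0, 0]] with rank 1, so corank 1. A Groebner basis of the Jacobian ideal J(f) in C{x,y} is {y^2, x}; counting standard monomials gives mu = 2. Corank 1: A-series; mu = 2 gives A_2.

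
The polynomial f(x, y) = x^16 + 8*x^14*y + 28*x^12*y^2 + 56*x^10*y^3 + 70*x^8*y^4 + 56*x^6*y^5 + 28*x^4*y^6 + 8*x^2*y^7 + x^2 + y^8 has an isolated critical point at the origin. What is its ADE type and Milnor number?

The Hessian of f at 0 is [[2, 0], [0, 0]] with rank 1, so corank 1. A Groebner basis of the Jacobian ideal J(f) in C{x,y} is {y^7, x}; counting standard monomials gives mu = 7. Corank 1: A-series; mu = 7 gives A_7.

Type A7, Milnor number mu = 7.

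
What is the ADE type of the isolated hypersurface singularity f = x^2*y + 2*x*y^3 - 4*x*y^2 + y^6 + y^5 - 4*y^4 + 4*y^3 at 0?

D_7

The Hessian of f at 0 is [[0, 0], [0, 0]] with rank 0, so corank 2. A Groebner basis of the Jacobian ideal J(f) in C{x,y} is {x^3 + x^2 - 11*x*y^2 - 18*x*y + 32*y^2, x^2*y + x^2/6 - 23*x*y^2/6 - 13*x*y/3 + 8*y^2, x*y + y^3 - 2*y^2}; counting standard monomials gives mu = 7. Corank 2; j^3 = y*(x - 2*y)^2 has shape L^2 M (L != M), so D-series; mu = 7 gives D_7.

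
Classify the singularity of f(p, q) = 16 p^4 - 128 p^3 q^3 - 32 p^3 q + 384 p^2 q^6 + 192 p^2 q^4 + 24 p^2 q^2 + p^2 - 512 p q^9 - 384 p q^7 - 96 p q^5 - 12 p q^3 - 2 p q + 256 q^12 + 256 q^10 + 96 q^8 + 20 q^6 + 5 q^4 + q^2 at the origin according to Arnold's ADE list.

A_{3}

The Hessian of f at 0 is [[2, -2], [-2, 2]] with rank 1, so corank 1. A Groebner basis of the Jacobian ideal J(f) in C{p,q} is {q^3, p - q}; counting standard monomials gives mu = 3. Corank 1: A-series; mu = 3 gives A_3.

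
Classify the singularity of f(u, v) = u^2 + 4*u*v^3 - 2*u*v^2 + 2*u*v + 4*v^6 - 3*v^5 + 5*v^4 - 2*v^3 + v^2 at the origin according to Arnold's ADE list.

The Hessian of f at 0 is [[2, 2], [2, 2]] with rank 1, so corank 1. A Groebner basis of the Jacobian ideal J(f) in C{u,v} is {u/2 + v^3 - v^2/2 + v/2, u^2 - u - v, u*v + u/2 + v^2/2 + v/2}; counting standard monomials gives mu = 4. Corank 1: A-series; mu = 4 gives A_4.

A_{4}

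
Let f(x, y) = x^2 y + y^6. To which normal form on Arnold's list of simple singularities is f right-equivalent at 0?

The Hessian of f at 0 has rank 0. Corank 2; j^3 = x^2*y has shape L^2 M (L != M), so D-series; mu = 7 gives D_7.

D7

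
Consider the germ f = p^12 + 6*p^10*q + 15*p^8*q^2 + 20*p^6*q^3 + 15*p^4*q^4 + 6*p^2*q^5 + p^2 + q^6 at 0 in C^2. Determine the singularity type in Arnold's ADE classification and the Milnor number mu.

The Hessian of f at 0 has rank 1. Corank 1: A-series; mu = 5 gives A_5.

Type A_5, Milnor number mu = 5.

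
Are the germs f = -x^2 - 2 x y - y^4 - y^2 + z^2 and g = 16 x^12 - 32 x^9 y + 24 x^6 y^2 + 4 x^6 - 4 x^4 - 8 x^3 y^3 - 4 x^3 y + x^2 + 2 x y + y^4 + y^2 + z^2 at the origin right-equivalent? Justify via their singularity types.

The Hessian of f at 0 has rank 2. Corank 1: A-series; mu = 3 gives A_3. The Hessian of g at 0 has rank 2. Corank 1: A-series; mu = 3 gives A_3. Both have type A_3, hence right-equivalent.

Yes.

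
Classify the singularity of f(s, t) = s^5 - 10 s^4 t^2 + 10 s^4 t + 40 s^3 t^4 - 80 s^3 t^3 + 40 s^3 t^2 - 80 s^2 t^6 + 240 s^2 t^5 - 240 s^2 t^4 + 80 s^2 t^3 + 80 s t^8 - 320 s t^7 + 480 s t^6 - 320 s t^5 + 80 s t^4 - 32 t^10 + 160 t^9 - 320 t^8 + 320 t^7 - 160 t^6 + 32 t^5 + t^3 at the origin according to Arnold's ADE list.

E_8

The Hessian of f at 0 is [[0, 0], [0, 0]] with rank 0, so corank 2. A Groebner basis of the Jacobian ideal J(f) in C{s,t} is {s^4 + 8*s^3*t, t^2}; counting standard monomials gives mu = 8. Corank 2; j^3 = t^3 is a perfect cube, so E-series; the 5-jet and mu = 8 give E_8.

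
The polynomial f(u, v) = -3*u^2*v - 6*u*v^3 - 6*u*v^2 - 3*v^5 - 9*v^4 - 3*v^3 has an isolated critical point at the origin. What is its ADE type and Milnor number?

Type D5, Milnor number mu = 5.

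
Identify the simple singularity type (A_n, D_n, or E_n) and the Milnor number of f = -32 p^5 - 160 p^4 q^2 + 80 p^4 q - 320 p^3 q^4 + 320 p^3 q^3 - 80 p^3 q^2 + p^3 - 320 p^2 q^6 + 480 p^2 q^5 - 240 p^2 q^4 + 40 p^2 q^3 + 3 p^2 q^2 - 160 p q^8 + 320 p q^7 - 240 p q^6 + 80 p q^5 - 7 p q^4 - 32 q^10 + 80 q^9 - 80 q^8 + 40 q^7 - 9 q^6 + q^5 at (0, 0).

Type E_8, Milnor number mu = 8.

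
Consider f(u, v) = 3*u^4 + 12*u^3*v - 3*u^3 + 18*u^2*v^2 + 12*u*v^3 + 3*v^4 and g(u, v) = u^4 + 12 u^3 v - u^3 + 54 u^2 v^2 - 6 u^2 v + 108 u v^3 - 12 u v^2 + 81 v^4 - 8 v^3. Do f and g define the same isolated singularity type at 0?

Yes.

The Hessian of f at 0 is [[0, 0], [0, 0]] with rank 0, so corank 2. A Groebner basis of the Jacobian ideal J(f) in C{u,v} is {v^4, u*v^2 + v^3/3, u^2}; counting standard monomials gives mu = 6. Corank 2; j^3 = -3*u^3 is a perfect cube, so E-series; the 4-jet and mu = 6 give E_6. The Hessian of g at 0 is [[0, 0], [0, 0]] with rank 0, so corank 2. A Groebner basis of the Jacobian ideal J(g) in C{u,v} is {v^4, u*v^2 + 7*v^3/3, u^2 + 4*u*v + 4*v^2}; counting standard monomials gives mu = 6. Corank 2; j^3 = -(u + 2*v)^3 is a perfect cube, so E-series; the 4-jet and mu = 6 give E_6. Both have type E_6, hence right-equivalent.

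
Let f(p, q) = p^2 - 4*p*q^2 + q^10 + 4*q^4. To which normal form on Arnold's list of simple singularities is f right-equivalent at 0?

A_{9}

The Hessian of f at 0 has rank 1. Corank 1: A-series; mu = 9 gives A_9.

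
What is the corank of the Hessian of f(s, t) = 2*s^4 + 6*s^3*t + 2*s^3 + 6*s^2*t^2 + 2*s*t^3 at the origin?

Hessian at 0 has rank 0.

2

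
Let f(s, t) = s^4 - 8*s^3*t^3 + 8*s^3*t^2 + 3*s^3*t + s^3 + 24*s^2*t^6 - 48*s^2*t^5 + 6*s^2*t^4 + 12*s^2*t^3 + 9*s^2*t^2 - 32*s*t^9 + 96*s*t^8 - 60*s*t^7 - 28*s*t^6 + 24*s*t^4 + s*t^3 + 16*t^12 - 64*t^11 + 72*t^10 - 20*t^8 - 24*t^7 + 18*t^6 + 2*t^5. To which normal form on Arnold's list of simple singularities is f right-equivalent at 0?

E7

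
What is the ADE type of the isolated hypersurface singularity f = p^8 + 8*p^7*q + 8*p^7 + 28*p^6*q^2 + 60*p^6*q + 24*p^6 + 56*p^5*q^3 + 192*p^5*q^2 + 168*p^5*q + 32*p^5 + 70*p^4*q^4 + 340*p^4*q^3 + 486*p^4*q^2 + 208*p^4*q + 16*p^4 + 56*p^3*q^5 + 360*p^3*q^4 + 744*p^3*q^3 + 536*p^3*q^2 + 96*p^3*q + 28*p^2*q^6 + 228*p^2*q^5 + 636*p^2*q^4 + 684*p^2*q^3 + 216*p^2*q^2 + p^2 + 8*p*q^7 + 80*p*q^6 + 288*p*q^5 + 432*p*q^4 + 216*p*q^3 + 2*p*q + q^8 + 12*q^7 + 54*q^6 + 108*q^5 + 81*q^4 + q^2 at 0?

The Hessian of f at 0 has rank 1. Corank 1: A-series; mu = 3 gives A_3.

A3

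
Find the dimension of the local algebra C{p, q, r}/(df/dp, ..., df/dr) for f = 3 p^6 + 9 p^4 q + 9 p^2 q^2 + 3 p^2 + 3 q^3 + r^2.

2

The Hessian of f at 0 has rank 2. Corank 1: A-series; mu = 2 gives A_2.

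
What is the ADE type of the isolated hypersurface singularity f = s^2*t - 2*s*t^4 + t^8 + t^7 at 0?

D_{9}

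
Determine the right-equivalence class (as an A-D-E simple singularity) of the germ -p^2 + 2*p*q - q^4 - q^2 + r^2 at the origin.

The Hessian of f at 0 has rank 2. Corank 1: A-series; mu = 3 gives A_3.

A_{3}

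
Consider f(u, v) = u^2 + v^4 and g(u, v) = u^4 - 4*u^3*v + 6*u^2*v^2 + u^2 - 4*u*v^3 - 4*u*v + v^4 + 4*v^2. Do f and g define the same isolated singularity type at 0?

Yes.

The Hessian of f at 0 has rank 1. Corank 1: A-series; mu = 3 gives A_3. The Hessian of g at 0 has rank 1. Corank 1: A-series; mu = 3 gives A_3. Both have type A_3, hence right-equivalent.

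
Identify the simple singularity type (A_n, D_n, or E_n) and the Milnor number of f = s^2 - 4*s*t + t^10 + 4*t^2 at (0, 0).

Type A9, Milnor number mu = 9.

The Hessian of f at 0 has rank 1. Corank 1: A-series; mu = 9 gives A_9.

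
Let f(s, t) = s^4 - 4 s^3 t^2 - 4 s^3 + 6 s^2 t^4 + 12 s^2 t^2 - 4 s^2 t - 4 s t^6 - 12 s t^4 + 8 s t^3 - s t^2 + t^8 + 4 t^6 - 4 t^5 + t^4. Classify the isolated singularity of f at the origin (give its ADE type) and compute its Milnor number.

Type D_5, Milnor number mu = 5.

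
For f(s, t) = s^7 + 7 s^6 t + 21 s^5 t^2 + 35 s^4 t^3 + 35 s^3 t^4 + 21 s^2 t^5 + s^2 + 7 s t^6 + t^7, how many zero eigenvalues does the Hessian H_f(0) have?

1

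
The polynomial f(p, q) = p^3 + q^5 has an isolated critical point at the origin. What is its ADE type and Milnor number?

The Hessian of f at 0 has rank 0. Corank 2; j^3 = p^3 is a perfect cube, so E-series; the 5-jet and mu = 8 give E_8.

Type E8, Milnor number mu = 8.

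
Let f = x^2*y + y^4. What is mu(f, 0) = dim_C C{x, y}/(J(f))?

5

The Hessian of f at 0 has rank 0. Corank 2; j^3 = x^2*y has shape L^2 M (L != M), so D-series; mu = 5 gives D_5.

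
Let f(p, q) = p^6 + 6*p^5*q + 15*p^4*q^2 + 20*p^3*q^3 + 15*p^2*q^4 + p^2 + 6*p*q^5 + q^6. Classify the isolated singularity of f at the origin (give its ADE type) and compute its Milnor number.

Type A_{5}, Milnor number mu = 5.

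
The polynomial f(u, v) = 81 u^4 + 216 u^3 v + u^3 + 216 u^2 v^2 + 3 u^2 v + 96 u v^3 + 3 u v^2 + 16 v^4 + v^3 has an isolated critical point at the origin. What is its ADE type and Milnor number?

Type E_{6}, Milnor number mu = 6.

The Hessian of f at 0 has rank 0. Corank 2; j^3 = (u + v)^3 is a perfect cube, so E-series; the 4-jet and mu = 6 give E_6.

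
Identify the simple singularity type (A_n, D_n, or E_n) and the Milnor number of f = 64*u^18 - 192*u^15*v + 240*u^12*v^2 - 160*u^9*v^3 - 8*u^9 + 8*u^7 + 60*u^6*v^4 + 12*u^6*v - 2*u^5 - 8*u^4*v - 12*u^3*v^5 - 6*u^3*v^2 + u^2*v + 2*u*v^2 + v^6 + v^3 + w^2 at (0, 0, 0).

The Hessian of f at 0 is [[0, 0, 0], [0, 0, 0], [0, 0, 2]] with rank 1, so corank 2. A Groebner basis of the Jacobian ideal J(f) in C{u,v,w} is {u*v/2 + v^4 + v^2/2, u^3 - u^2 - 2*u*v + v^3 - v^2, u^2*v + 2*u^2/3 + 4*u*v/3 - v^3 + 2*v^2/3, -u^2/3 + u*v^2 - 2*u*v/3 + v^3 - v^2/3, w}; counting standard monomials gives mu = 7. Corank 2; j^3 = v*(u + v)^2 has shape L^2 M (L != M), so D-series; mu = 7 gives D_7.

Type D7, Milnor number mu = 7.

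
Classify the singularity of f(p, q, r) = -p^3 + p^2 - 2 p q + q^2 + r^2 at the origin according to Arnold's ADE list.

A2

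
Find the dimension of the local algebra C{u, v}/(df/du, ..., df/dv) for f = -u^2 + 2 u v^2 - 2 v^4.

3

The Hessian of f at 0 has rank 1. Corank 1: A-series; mu = 3 gives A_3.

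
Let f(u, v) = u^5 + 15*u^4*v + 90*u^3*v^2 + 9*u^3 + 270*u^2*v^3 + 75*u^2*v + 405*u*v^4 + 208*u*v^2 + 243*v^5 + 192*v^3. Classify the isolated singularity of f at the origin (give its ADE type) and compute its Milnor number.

Type D_{6}, Milnor number mu = 6.

The Hessian of f at 0 is [[0, 0], [0, 0]] with rank 0, so corank 2. A Groebner basis of the Jacobian ideal J(f) in C{u,v} is {-243*u*v/5 + v^4 - 648*v^2/5, u*v^2 + 8*v^3/3, u^2 + 17*u*v/3 + 8*v^2}; counting standard monomials gives mu = 6. Corank 2; j^3 = (u + 3*v)*(3*u + 8*v)^2 has shape L^2 M (L != M), so D-series; mu = 6 gives D_6.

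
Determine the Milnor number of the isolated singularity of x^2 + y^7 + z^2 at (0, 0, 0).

6

The Hessian of f at 0 has rank 2. Corank 1: A-series; mu = 6 gives A_6.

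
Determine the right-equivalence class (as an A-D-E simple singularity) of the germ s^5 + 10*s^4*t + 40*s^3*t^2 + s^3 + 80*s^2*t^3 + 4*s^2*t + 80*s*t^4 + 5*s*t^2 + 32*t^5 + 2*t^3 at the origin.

D_{6}

The Hessian of f at 0 is [[0, 0], [0, 0]] with rank 0, so corank 2. A Groebner basis of the Jacobian ideal J(f) in C{s,t} is {-s*t/5 + t^4 - t^2/5, s*t^2 + t^3, s^2 + 3*s*t + 2*t^2}; counting standard monomials gives mu = 6. Corank 2; j^3 = (s + t)^2*(s + 2*t) has shape L^2 M (L != M), so D-series; mu = 6 gives D_6.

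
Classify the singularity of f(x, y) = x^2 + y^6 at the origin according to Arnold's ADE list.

The Hessian of f at 0 is [[2, 0], [0, 0]] with rank 1, so corank 1. A Groebner basis of the Jacobian ideal J(f) in C{x,y} is {y^5, x}; counting standard monomials gives mu = 5. Corank 1: A-series; mu = 5 gives A_5.

A5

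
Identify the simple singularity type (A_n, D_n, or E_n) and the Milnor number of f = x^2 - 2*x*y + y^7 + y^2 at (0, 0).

Type A_{6}, Milnor number mu = 6.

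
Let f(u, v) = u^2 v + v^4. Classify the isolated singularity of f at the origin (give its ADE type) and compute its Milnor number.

The Hessian of f at 0 has rank 0. Corank 2; j^3 = u^2*v has shape L^2 M (L != M), so D-series; mu = 5 gives D_5.

Type D5, Milnor number mu = 5.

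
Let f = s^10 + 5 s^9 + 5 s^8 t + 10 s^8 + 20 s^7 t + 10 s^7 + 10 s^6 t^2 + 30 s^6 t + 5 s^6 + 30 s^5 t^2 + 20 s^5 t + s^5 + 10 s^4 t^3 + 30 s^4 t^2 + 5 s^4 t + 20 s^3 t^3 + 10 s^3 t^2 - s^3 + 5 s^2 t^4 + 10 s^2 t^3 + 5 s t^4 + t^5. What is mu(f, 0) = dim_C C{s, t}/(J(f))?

8

The Hessian of f at 0 is [[0, 0], [0, 0]] with rank 0, so corank 2. A Groebner basis of the Jacobian ideal J(f) in C{s,t} is {t^5, s*t^3 + t^4/4, s^2}; counting standard monomials gives mu = 8. Corank 2; j^3 = -s^3 is a perfect cube, so E-series; the 5-jet and mu = 8 give E_8.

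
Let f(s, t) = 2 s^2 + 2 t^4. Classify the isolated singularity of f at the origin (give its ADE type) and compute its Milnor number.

Type A_{3}, Milnor number mu = 3.

The Hessian of f at 0 is [[4, 0], [0, 0]] with rank 1, so corank 1. A Groebner basis of the Jacobian ideal J(f) in C{s,t} is {t^3, s}; counting standard monomials gives mu = 3. Corank 1: A-series; mu = 3 gives A_3.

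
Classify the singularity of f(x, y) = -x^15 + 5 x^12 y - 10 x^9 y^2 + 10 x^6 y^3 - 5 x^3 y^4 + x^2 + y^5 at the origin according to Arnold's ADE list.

A_4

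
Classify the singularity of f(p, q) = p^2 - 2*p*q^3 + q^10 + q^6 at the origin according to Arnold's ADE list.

A_{9}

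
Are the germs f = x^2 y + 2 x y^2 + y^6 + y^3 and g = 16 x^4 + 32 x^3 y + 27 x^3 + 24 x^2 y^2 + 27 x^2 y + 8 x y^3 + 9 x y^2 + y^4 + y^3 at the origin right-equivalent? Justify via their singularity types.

The Hessian of f at 0 has rank 0. Corank 2; j^3 = y*(x + y)^2 has shape L^2 M (L != M), so D-series; mu = 7 gives D_7. The Hessian of g at 0 has rank 0. Corank 2; j^3 = (3*x + y)^3 is a perfect cube, so E-series; the 4-jet and mu = 6 give E_6. f is D_7 but g is E_6, hence not right-equivalent.

No.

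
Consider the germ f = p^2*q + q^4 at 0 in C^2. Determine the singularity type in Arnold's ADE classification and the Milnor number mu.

Type D5, Milnor number mu = 5.

The Hessian of f at 0 is [[0, 0], [0, 0]] with rank 0, so corank 2. A Groebner basis of the Jacobian ideal J(f) in C{p,q} is {p^3, p^2/4 + q^3, p*q}; counting standard monomials gives mu = 5. Corank 2; j^3 = p^2*q has shape L^2 M (L != M), so D-series; mu = 5 gives D_5.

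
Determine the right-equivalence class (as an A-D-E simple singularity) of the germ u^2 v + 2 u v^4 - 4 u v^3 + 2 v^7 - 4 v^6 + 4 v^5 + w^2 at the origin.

D_{8}

The Hessian of f at 0 has rank 1. Corank 2; j^3 = u^2*v has shape L^2 M (L != M), so D-series; mu = 8 gives D_8.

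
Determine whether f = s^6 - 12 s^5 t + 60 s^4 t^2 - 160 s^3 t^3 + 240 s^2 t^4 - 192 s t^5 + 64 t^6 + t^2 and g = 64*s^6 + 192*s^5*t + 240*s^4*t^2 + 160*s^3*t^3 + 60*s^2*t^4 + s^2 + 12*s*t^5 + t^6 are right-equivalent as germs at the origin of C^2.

The Hessian of f at 0 has rank 1. Corank 1: A-series; mu = 5 gives A_5. The Hessian of g at 0 has rank 1. Corank 1: A-series; mu = 5 gives A_5. Both have type A_5, hence right-equivalent.

Yes.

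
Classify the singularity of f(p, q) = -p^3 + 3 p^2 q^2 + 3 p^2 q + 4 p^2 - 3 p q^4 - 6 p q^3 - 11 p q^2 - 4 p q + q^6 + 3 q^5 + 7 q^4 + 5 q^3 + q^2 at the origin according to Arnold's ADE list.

The Hessian of f at 0 is [[8, -4], [-4, 2]] with rank 1, so corank 1. A Groebner basis of the Jacobian ideal J(f) in C{p,q} is {q^2, p - q/2}; counting standard monomials gives mu = 2. Corank 1: A-series; mu = 2 gives A_2.

A2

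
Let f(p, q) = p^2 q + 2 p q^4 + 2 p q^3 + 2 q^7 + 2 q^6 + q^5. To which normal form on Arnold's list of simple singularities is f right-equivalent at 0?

D_8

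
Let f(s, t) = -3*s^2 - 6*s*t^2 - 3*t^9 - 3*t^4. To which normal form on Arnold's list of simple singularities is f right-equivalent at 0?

The Hessian of f at 0 has rank 1. Corank 1: A-series; mu = 8 gives A_8.

A8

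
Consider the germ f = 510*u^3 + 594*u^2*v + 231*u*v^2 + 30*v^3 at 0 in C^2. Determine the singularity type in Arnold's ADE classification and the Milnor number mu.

Type D4, Milnor number mu = 4.

The Hessian of f at 0 is [[0, 0], [0, 0]] with rank 0, so corank 2. A Groebner basis of the Jacobian ideal J(f) in C{u,v} is {v^3, u^2 - v^2/6, u*v + 9*v^2/22}; counting standard monomials gives mu = 4. Corank 2; j^3 = 3*(5*u + 2*v)*(34*u^2 + 26*u*v + 5*v^2) splits into three distinct lines over C (the quadratic factor has nonzero discriminant), so D_4.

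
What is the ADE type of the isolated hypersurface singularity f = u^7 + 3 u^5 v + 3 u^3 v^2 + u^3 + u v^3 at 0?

E_7

The Hessian of f at 0 has rank 0. Corank 2; j^3 = u^3 is a perfect cube, so E-series; the 4-jet and mu = 7 give E_7.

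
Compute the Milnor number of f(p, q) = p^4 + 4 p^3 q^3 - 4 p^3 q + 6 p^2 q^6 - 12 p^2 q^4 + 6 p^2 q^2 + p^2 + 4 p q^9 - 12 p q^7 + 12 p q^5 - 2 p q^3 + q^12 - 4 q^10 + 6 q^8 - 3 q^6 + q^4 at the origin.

The Hessian of f at 0 has rank 1. Corank 1: A-series; mu = 3 gives A_3.

3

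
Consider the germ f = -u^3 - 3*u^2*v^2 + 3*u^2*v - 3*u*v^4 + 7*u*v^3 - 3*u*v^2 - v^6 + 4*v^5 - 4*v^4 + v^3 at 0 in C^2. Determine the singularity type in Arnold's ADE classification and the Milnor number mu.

The Hessian of f at 0 has rank 0. Corank 2; j^3 = -(u - v)^3 is a perfect cube, so E-series; the 4-jet and mu = 7 give E_7.

Type E_7, Milnor number mu = 7.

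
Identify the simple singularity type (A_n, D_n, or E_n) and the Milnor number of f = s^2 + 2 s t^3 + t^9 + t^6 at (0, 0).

Type A_8, Milnor number mu = 8.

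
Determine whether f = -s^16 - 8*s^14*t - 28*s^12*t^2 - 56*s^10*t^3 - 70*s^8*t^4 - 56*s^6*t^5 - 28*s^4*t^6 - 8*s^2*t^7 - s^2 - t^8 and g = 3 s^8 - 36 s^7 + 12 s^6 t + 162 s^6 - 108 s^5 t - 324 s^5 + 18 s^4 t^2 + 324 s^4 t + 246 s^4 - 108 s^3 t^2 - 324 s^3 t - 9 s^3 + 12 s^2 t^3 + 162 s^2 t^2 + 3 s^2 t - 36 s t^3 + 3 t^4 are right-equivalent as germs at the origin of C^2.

No.

The Hessian of f at 0 is [[-2, 0], [0, 0]] with rank 1, so corank 1. A Groebner basis of the Jacobian ideal J(f) in C{s,t} is {t^7, s}; counting standard monomials gives mu = 7. Corank 1: A-series; mu = 7 gives A_7. The Hessian of g at 0 is [[0, 0], [0, 0]] with rank 0, so corank 2. A Groebner basis of the Jacobian ideal J(g) in C{s,t} is {s*t^2, s*t/12 + t^3, s^2 - s*t/3}; counting standard monomials gives mu = 5. Corank 2; j^3 = -3*s^2*(3*s - t) has shape L^2 M (L != M), so D-series; mu = 5 gives D_5. f is A_7 but g is D_5, hence not right-equivalent.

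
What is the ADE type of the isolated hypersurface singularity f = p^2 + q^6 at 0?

A_{5}

The Hessian of f at 0 is [[2, 0], [0, 0]] with rank 1, so corank 1. A Groebner basis of the Jacobian ideal J(f) in C{p,q} is {q^5, p}; counting standard monomials gives mu = 5. Corank 1: A-series; mu = 5 gives A_5.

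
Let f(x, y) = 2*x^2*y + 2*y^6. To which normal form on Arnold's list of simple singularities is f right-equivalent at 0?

The Hessian of f at 0 is [[0, 0], [0, 0]] with rank 0, so corank 2. A Groebner basis of the Jacobian ideal J(f) in C{x,y} is {x^2/6 + y^5, x^3, x*y}; counting standard monomials gives mu = 7. Corank 2; j^3 = 2*x^2*y has shape L^2 M (L != M), so D-series; mu = 7 gives D_7.

D7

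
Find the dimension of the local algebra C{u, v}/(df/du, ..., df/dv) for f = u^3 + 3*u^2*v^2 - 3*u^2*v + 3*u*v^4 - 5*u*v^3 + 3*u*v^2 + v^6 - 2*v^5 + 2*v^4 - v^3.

The Hessian of f at 0 has rank 0. Corank 2; j^3 = (u - v)^3 is a perfect cube, so E-series; the 4-jet and mu = 7 give E_7.

7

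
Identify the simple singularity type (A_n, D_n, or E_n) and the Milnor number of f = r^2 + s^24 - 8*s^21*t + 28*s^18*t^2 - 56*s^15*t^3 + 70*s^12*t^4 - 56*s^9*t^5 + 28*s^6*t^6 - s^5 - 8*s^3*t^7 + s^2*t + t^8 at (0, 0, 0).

Type D_9, Milnor number mu = 9.

The Hessian of f at 0 has rank 1. Corank 2; j^3 = s^2*t has shape L^2 M (L != M), so D-series; mu = 9 gives D_9.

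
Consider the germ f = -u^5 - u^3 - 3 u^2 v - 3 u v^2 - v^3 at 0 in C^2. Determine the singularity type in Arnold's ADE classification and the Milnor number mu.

The Hessian of f at 0 is [[0, 0], [0, 0]] with rank 0, so corank 2. A Groebner basis of the Jacobian ideal J(f) in C{u,v} is {v^5, u*v^3 + 3*v^4/4, u^2 + 2*u*v + v^2}; counting standard monomials gives mu = 8. Corank 2; j^3 = -(u + v)^3 is a perfect cube, so E-series; the 5-jet and mu = 8 give E_8.

Type E8, Milnor number mu = 8.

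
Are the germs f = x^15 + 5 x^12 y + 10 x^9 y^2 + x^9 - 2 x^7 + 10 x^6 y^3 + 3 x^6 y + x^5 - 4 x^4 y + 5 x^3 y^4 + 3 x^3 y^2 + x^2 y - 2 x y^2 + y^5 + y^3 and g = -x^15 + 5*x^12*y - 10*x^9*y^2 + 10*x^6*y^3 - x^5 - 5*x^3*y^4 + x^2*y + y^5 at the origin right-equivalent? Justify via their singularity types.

The Hessian of f at 0 has rank 0. Corank 2; j^3 = y*(x - y)^2 has shape L^2 M (L != M), so D-series; mu = 6 gives D_6. The Hessian of g at 0 has rank 0. Corank 2; j^3 = x^2*y has shape L^2 M (L != M), so D-series; mu = 6 gives D_6. Both have type D_6, hence right-equivalent.

Yes.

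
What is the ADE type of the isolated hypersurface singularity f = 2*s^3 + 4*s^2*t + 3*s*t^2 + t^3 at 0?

D_4

The Hessian of f at 0 has rank 0. Corank 2; j^3 = (s + t)*(2*s^2 + 2*s*t + t^2) splits into three distinct lines over C (the quadratic factor has nonzero discriminant), so D_4.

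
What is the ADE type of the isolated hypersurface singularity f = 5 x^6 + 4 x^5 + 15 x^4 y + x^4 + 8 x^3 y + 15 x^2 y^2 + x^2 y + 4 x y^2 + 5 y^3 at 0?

D4

The Hessian of f at 0 is [[0, 0], [0, 0]] with rank 0, so corank 2. A Groebner basis of the Jacobian ideal J(f) in C{x,y} is {y^3, x^2 - y^2, x*y + 2*y^2}; counting standard monomials gives mu = 4. Corank 2; j^3 = y*(x^2 + 4*x*y + 5*y^2) splits into three distinct lines over C (the quadratic factor has nonzero discriminant), so D_4.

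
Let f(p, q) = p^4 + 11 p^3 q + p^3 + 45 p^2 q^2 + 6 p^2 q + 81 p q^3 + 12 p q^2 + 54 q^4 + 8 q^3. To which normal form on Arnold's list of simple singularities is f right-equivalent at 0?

E_7

The Hessian of f at 0 is [[0, 0], [0, 0]] with rank 0, so corank 2. A Groebner basis of the Jacobian ideal J(f) in C{p,q} is {3*p^2 + 12*p*q + q^4 + q^3 + 12*q^2, p^3 + 30*p^2 + 120*p*q + 18*q^3 + 120*q^2, p^2*q - 9*p^2 - 36*p*q - 7*q^3 - 36*q^2, 2*p^2 + p*q^2 + 8*p*q + 8*q^3/3 + 8*q^2}; counting standard monomials gives mu = 7. Corank 2; j^3 = (p + 2*q)^3 is a perfect cube, so E-series; the 4-jet and mu = 7 give E_7.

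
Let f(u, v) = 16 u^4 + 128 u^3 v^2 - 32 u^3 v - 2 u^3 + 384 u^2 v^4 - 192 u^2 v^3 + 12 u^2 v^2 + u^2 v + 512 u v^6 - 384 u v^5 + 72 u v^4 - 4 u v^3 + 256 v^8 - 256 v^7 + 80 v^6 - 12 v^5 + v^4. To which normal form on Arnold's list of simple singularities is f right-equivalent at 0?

D5

The Hessian of f at 0 has rank 0. Corank 2; j^3 = -u^2*(2*u - v) has shape L^2 M (L != M), so D-series; mu = 5 gives D_5.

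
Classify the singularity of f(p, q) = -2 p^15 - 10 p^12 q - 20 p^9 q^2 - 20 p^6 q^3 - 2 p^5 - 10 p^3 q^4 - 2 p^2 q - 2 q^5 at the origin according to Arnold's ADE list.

D6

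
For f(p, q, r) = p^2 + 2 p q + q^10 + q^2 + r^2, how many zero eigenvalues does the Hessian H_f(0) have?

1

Hessian at 0 has rank 2.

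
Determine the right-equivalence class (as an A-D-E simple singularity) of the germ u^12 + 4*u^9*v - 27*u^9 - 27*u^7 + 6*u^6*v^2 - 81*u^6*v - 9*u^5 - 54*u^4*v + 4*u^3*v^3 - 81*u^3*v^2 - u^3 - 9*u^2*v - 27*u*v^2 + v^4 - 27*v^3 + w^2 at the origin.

E6

The Hessian of f at 0 has rank 1. Corank 2; j^3 = -(u + 3*v)^3 is a perfect cube, so E-series; the 4-jet and mu = 6 give E_6.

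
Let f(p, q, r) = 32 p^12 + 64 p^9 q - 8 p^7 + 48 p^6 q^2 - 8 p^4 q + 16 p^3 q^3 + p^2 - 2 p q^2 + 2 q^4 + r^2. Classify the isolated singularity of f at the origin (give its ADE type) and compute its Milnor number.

The Hessian of f at 0 has rank 2. Corank 1: A-series; mu = 3 gives A_3.

Type A_{3}, Milnor number mu = 3.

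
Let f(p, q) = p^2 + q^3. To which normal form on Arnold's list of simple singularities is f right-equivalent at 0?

The Hessian of f at 0 has rank 1. Corank 1: A-series; mu = 2 gives A_2.

A_{2}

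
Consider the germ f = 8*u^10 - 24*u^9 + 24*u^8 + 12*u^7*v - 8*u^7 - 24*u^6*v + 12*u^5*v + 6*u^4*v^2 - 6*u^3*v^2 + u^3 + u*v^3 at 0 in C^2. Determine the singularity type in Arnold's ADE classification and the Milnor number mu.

Type E7, Milnor number mu = 7.

The Hessian of f at 0 has rank 0. Corank 2; j^3 = u^3 is a perfect cube, so E-series; the 4-jet and mu = 7 give E_7.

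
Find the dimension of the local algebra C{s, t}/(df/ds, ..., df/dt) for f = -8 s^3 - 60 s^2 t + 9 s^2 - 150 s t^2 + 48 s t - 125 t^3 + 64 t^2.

The Hessian of f at 0 is [[18, 48], [48, 128]] with rank 1, so corank 1. A Groebner basis of the Jacobian ideal J(f) in C{s,t} is {t^2, s + 8*t/3}; counting standard monomials gives mu = 2. Corank 1: A-series; mu = 2 gives A_2.

2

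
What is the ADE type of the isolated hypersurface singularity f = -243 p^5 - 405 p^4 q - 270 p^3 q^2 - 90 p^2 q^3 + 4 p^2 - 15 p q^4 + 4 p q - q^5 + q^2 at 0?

A_{4}

The Hessian of f at 0 has rank 1. Corank 1: A-series; mu = 4 gives A_4.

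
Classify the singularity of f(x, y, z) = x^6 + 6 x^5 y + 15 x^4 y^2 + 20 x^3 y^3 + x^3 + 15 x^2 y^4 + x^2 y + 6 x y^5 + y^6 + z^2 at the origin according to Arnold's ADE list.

D_7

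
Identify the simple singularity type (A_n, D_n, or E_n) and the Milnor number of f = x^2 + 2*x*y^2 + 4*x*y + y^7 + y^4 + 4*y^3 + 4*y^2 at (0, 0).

The Hessian of f at 0 is [[2, 4], [4, 8]] with rank 1, so corank 1. A Groebner basis of the Jacobian ideal J(f) in C{x,y} is {x^3 + 6*x^2*y - 12*x^2 - 32*x*y + 16*x + 32*y, x + y^2 + 2*y}; counting standard monomials gives mu = 6. Corank 1: A-series; mu = 6 gives A_6.

Type A_{6}, Milnor number mu = 6.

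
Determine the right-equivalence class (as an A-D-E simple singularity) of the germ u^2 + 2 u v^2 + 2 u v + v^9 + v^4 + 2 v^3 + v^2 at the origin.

The Hessian of f at 0 has rank 1. Corank 1: A-series; mu = 8 gives A_8.

A_{8}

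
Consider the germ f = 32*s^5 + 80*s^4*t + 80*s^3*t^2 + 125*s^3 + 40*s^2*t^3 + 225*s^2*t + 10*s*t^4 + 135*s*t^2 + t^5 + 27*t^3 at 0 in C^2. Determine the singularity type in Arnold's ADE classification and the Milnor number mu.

The Hessian of f at 0 has rank 0. Corank 2; j^3 = (5*s + 3*t)^3 is a perfect cube, so E-series; the 5-jet and mu = 8 give E_8.

Type E_{8}, Milnor number mu = 8.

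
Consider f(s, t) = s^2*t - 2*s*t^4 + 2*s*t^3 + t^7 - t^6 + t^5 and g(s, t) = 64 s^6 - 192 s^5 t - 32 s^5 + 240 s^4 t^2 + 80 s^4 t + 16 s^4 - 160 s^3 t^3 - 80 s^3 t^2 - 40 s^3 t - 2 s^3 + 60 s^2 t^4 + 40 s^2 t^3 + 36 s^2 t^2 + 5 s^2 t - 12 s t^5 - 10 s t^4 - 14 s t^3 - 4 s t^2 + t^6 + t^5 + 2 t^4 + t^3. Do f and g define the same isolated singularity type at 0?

Yes.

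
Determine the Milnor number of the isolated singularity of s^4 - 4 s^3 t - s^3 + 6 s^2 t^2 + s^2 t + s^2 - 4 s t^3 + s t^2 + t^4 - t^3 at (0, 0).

2

The Hessian of f at 0 is [[2, 0], [0, 0]] with rank 1, so corank 1. A Groebner basis of the Jacobian ideal J(f) in C{s,t} is {t^2, s}; counting standard monomials gives mu = 2. Corank 1: A-series; mu = 2 gives A_2.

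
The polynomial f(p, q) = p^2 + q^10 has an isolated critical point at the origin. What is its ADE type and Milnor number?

Type A9, Milnor number mu = 9.

The Hessian of f at 0 has rank 1. Corank 1: A-series; mu = 9 gives A_9.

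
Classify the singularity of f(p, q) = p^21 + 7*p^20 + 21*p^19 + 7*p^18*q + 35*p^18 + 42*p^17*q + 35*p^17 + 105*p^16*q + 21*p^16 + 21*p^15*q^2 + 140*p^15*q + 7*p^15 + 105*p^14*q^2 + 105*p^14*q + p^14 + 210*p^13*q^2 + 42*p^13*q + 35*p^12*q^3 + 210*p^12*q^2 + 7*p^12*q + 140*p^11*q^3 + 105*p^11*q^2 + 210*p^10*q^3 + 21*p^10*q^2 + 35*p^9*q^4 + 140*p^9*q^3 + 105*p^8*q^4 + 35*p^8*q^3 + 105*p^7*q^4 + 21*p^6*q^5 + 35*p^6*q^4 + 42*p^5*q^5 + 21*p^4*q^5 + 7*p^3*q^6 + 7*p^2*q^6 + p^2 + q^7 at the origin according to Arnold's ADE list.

The Hessian of f at 0 is [[2, 0], [0, 0]] with rank 1, so corank 1. A Groebner basis of the Jacobian ideal J(f) in C{p,q} is {q^6, p}; counting standard monomials gives mu = 6. Corank 1: A-series; mu = 6 gives A_6.

A6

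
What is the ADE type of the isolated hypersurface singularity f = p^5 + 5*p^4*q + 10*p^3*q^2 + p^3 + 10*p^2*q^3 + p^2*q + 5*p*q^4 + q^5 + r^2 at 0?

D_6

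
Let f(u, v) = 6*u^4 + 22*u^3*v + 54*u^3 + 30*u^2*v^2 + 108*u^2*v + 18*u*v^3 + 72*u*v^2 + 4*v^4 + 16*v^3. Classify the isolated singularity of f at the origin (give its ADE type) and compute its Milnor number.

The Hessian of f at 0 has rank 0. Corank 2; j^3 = 2*(3*u + 2*v)^3 is a perfect cube, so E-series; the 4-jet and mu = 7 give E_7.

Type E7, Milnor number mu = 7.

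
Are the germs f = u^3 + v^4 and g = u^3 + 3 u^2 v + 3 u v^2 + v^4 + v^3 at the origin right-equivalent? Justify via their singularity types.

Yes.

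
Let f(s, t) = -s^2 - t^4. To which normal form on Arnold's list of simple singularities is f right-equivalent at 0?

The Hessian of f at 0 has rank 1. Corank 1: A-series; mu = 3 gives A_3.

A_{3}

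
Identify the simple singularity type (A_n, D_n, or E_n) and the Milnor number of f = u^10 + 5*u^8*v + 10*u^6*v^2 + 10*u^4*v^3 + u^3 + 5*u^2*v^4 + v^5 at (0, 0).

Type E_8, Milnor number mu = 8.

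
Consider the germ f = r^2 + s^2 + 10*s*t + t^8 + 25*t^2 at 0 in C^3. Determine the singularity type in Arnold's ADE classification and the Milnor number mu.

The Hessian of f at 0 has rank 2. Corank 1: A-series; mu = 7 gives A_7.

Type A7, Milnor number mu = 7.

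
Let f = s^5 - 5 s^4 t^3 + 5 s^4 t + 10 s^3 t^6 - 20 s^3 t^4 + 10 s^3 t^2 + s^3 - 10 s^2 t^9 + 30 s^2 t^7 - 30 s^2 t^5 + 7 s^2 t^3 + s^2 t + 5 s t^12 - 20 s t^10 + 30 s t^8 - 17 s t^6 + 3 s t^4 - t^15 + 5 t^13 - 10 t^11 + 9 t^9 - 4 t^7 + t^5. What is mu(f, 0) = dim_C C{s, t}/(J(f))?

6

The Hessian of f at 0 is [[0, 0], [0, 0]] with rank 0, so corank 2. A Groebner basis of the Jacobian ideal J(f) in C{s,t} is {-s*t/6 + t^4, s*t^2, s^2 + 5*s*t/6}; counting standard monomials gives mu = 6. Corank 2; j^3 = s^2*(s + t) has shape L^2 M (L != M), so D-series; mu = 6 gives D_6.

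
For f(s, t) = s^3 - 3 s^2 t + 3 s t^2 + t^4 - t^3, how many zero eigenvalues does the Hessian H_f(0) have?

2

The Hessian at 0 is [[0, 0], [0, 0]] of rank 0; hence corank 2.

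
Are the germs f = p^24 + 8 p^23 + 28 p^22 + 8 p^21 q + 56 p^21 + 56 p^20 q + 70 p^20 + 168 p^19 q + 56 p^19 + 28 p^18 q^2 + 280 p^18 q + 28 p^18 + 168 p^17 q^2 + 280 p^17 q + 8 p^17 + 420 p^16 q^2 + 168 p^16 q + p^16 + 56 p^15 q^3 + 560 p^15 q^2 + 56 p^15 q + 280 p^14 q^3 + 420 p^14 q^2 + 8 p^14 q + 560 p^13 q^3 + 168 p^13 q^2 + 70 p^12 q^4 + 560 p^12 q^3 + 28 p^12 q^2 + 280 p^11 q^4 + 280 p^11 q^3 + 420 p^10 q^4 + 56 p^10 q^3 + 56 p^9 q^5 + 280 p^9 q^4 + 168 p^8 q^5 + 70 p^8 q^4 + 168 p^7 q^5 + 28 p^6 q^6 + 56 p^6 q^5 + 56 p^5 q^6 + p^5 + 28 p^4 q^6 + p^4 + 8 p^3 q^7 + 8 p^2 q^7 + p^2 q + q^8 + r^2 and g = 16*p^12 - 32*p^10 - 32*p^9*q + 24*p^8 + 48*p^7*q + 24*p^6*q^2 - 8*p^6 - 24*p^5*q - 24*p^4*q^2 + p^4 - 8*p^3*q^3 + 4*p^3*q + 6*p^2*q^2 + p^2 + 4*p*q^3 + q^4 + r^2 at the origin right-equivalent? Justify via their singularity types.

The Hessian of f at 0 has rank 1. Corank 2; j^3 = p^2*q has shape L^2 M (L != M), so D-series; mu = 9 gives D_9. The Hessian of g at 0 has rank 2. Corank 1: A-series; mu = 3 gives A_3. f is D_9 but g is A_3, hence not right-equivalent.

No.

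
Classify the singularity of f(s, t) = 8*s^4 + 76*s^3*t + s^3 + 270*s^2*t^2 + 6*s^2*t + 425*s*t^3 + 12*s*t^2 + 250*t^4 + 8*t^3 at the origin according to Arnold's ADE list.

E7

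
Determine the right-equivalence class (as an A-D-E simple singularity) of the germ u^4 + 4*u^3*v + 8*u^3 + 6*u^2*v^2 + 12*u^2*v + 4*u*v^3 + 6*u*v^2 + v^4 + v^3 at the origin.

E_{6}

The Hessian of f at 0 is [[0, 0], [0, 0]] with rank 0, so corank 2. A Groebner basis of the Jacobian ideal J(f) in C{u,v} is {v^4, u*v^2 + 2*v^3/3, u^2 + u*v + v^2/4}; counting standard monomials gives mu = 6. Corank 2; j^3 = (2*u + v)^3 is a perfect cube, so E-series; the 4-jet and mu = 6 give E_6.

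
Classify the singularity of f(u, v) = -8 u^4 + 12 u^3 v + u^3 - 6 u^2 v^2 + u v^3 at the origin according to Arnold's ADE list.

E_7

The Hessian of f at 0 is [[0, 0], [0, 0]] with rank 0, so corank 2. A Groebner basis of the Jacobian ideal J(f) in C{u,v} is {3*u^2/4 + v^4 + v^3/4, u^3, u^2*v - u^2/4 - v^3/12, -u^2 + u*v^2 - v^3/3}; counting standard monomials gives mu = 7. Corank 2; j^3 = u^3 is a perfect cube, so E-series; the 4-jet and mu = 7 give E_7.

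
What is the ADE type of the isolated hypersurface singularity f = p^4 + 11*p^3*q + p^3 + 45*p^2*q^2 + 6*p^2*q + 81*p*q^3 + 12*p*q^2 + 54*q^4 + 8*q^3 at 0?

The Hessian of f at 0 has rank 0. Corank 2; j^3 = (p + 2*q)^3 is a perfect cube, so E-series; the 4-jet and mu = 7 give E_7.

E_7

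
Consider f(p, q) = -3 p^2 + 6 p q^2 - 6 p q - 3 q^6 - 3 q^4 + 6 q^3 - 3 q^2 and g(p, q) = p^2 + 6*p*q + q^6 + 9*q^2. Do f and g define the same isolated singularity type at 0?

Yes.

The Hessian of f at 0 has rank 1. Corank 1: A-series; mu = 5 gives A_5. The Hessian of g at 0 has rank 1. Corank 1: A-series; mu = 5 gives A_5. Both have type A_5, hence right-equivalent.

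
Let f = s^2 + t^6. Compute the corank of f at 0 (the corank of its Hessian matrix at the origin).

1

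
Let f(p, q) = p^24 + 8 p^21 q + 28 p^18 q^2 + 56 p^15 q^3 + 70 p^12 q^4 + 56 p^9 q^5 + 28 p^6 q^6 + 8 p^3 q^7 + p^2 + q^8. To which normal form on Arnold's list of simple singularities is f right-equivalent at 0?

A_7

The Hessian of f at 0 is [[2, 0], [0, 0]] with rank 1, so corank 1. A Groebner basis of the Jacobian ideal J(f) in C{p,q} is {q^7, p}; counting standard monomials gives mu = 7. Corank 1: A-series; mu = 7 gives A_7.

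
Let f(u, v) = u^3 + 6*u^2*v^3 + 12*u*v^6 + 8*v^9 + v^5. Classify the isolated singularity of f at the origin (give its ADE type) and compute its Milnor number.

The Hessian of f at 0 is [[0, 0], [0, 0]] with rank 0, so corank 2. A Groebner basis of the Jacobian ideal J(f) in C{u,v} is {u^2/4 + u*v^3, v^4, u^3, u^2*v}; counting standard monomials gives mu = 8. Corank 2; j^3 = u^3 is a perfect cube, so E-series; the 5-jet and mu = 8 give E_8.

Type E8, Milnor number mu = 8.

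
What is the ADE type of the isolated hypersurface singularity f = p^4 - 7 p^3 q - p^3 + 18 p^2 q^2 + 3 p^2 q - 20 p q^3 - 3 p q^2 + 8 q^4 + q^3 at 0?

The Hessian of f at 0 is [[0, 0], [0, 0]] with rank 0, so corank 2. A Groebner basis of the Jacobian ideal J(f) in C{p,q} is {3*p^2 - 6*p*q + q^4 + q^3 + 3*q^2, p^3 - 9*p^2 + 18*p*q - 4*q^3 - 9*q^2, p^2*q - 5*p^2 + 10*p*q - 8*q^3/3 - 5*q^2, -2*p^2 + p*q^2 + 4*p*q - 5*q^3/3 - 2*q^2}; counting standard monomials gives mu = 7. Corank 2; j^3 = -(p - q)^3 is a perfect cube, so E-series; the 4-jet and mu = 7 give E_7.

E_{7}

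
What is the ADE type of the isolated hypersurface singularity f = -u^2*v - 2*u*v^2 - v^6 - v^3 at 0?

D7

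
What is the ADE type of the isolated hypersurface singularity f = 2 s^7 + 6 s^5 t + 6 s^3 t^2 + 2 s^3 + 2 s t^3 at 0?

E_7

The Hessian of f at 0 is [[0, 0], [0, 0]] with rank 0, so corank 2. A Groebner basis of the Jacobian ideal J(f) in C{s,t} is {s^3, s*t^2, 3*s^2 + t^3}; counting standard monomials gives mu = 7. Corank 2; j^3 = 2*s^3 is a perfect cube, so E-series; the 4-jet and mu = 7 give E_7.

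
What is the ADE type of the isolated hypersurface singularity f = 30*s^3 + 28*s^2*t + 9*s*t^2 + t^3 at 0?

D4

The Hessian of f at 0 has rank 0. Corank 2; j^3 = (3*s + t)*(10*s^2 + 6*s*t + t^2) splits into three distinct lines over C (the quadratic factor has nonzero discriminant), so D_4.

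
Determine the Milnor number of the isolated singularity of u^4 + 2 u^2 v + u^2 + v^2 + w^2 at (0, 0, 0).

The Hessian of f at 0 is [[2, 0, 0], [0, 2, 0], [0, 0, 2]] with rank 3, so corank 0. A Groebner basis of the Jacobian ideal J(f) in C{u,v,w} is {u, v, w}; counting standard monomials gives mu = 1. Corank 0: nondegenerate Morse point, so A_1.

1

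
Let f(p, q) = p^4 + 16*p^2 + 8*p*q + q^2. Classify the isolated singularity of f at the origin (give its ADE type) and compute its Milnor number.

Type A_{3}, Milnor number mu = 3.

The Hessian of f at 0 has rank 1. Corank 1: A-series; mu = 3 gives A_3.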